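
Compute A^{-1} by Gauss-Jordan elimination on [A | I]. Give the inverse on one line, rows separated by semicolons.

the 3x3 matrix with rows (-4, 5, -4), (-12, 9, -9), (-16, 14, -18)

inverse = [3/10 -17/60 3/40; 3/5 -1/15 -1/10; 1/5 1/5 -1/5]

Gauss-Jordan on [A | I]:
R1 <- (1/-4)*R1:  [    1  -5/4     1  |  -1/4     0     0 ]
R2 <- R2 - (-12)*R1:  [  0  -6   3  |  -3   1   0 ]
R3 <- R3 - (-16)*R1:  [  0  -6  -2  |  -4   0   1 ]
R2 <- (1/-6)*R2:  [    0     1  -1/2  |   1/2  -1/6     0 ]
R1 <- R1 - (-5/4)*R2:  [     1      0    3/8  |    3/8  -5/24      0 ]
R3 <- R3 - (-6)*R2:  [  0   0  -5  |  -1  -1   1 ]
R3 <- (1/-5)*R3:  [    0     0     1  |   1/5   1/5  -1/5 ]
R1 <- R1 - (3/8)*R3:  [      1       0       0  |    3/10  -17/60    3/40 ]
R2 <- R2 - (-1/2)*R3:  [     0      1      0  |    3/5  -1/15  -1/10 ]
Right block of [I | A^{-1}] is the inverse:
[ 3/10  -17/60   3/40 ]
[  3/5   -1/15  -1/10 ]
[  1/5     1/5   -1/5 ]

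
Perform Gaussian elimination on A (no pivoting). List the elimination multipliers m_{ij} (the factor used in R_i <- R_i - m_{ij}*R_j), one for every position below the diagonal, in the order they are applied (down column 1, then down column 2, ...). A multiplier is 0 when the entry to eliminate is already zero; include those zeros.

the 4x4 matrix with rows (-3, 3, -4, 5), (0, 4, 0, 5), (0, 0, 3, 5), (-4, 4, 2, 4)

Forward elimination:
R2: entry in column 1 is already 0 -> m_{21} = 0 (no row operation needed)
R3: entry in column 1 is already 0 -> m_{31} = 0 (no row operation needed)
R4 <- R4 - (4/3)*R1:  [    0     0  22/3  -8/3 ]
R3: entry in column 2 is already 0 -> m_{32} = 0 (no row operation needed)
R4: entry in column 2 is already 0 -> m_{42} = 0 (no row operation needed)
R4 <- R4 - (22/9)*R3:  [      0       0       0  -134/9 ]
Multipliers (in order of application): m_{21} = 0, m_{31} = 0, m_{41} = 4/3, m_{32} = 0, m_{42} = 0, m_{43} = 22/9

multipliers: 0, 0, 4/3, 0, 0, 22/9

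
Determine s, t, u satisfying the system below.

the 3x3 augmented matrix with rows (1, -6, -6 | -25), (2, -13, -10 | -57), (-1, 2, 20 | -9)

(-1, 5, -1)

Forward elimination on [A|b]:
R2 <- R2 - (2)*R1:  [  0  -1   2  -7 ]
R3 <- R3 - (-1)*R1:  [   0   -4   14  -34 ]
R3 <- R3 - (4)*R2:  [  0   0   6  -6 ]
Row echelon form:
[ 1  -6  -6  |  -25 ]
[ 0  -1   2  |   -7 ]
[ 0   0   6  |   -6 ]
Back-substitution:
u = (-6) / 6 = -1
t = (-7 - (2)*(-1)) / -1 = 5
s = (-25 - (-6)*(5) - (-6)*(-1)) / 1 = -1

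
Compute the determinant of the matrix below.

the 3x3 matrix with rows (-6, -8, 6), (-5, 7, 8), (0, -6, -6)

Forward elimination:
R2 <- R2 - (5/6)*R1:  [    0  41/3     3 ]
R3 <- R3 - (-18/41)*R2:  [       0        0  -192/41 ]
Upper-triangular form:
[ -6    -8        6 ]
[  0  41/3        3 ]
[  0     0  -192/41 ]
det(A) = (-1)^0 * (-6) * (41/3) * (-192/41) = 384  (0 row swaps -> sign +1)

det(A) = 384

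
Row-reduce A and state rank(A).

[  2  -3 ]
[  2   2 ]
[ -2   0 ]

rank(A) = 2

Row reduction:
R2 <- R2 - (1)*R1:  [ 0  5 ]
R3 <- R3 - (-1)*R1:  [  0  -3 ]
R3 <- R3 - (-3/5)*R2:  [ 0  0 ]
Row echelon form:
[ 2  -3 ]
[ 0   5 ]
[ 0   0 ]
Nonzero rows / pivot columns: 2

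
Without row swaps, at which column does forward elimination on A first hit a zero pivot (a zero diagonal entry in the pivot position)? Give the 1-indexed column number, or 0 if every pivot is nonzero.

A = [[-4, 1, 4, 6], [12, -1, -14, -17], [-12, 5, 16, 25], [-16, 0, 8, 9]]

Naive forward elimination:
R2 <- R2 - (-3)*R1:  [  0   2  -2   1 ]
R3 <- R3 - (3)*R1:  [ 0  2  4  7 ]
R4 <- R4 - (4)*R1:  [   0   -4   -8  -15 ]
R3 <- R3 - (1)*R2:  [ 0  0  6  6 ]
R4 <- R4 - (-2)*R2:  [   0    0  -12  -13 ]
R4 <- R4 - (-2)*R3:  [  0   0   0  -1 ]
All pivots nonzero; naive elimination completes without hitting a zero pivot.

first zero-pivot column = 0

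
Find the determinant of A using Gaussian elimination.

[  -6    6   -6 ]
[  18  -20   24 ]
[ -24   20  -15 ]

det(A) = -36

Forward elimination:
R2 <- R2 - (-3)*R1:  [  0  -2   6 ]
R3 <- R3 - (4)*R1:  [  0  -4   9 ]
R3 <- R3 - (2)*R2:  [  0   0  -3 ]
Upper-triangular form:
[ -6   6  -6 ]
[  0  -2   6 ]
[  0   0  -3 ]
det(A) = (-1)^0 * (-6) * (-2) * (-3) = -36  (0 row swaps -> sign +1)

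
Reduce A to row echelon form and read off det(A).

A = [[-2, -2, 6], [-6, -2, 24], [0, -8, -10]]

det(A) = -16

Forward elimination:
R2 <- R2 - (3)*R1:  [ 0  4  6 ]
R3 <- R3 - (-2)*R2:  [ 0  0  2 ]
Upper-triangular form:
[ -2  -2  6 ]
[  0   4  6 ]
[  0   0  2 ]
det(A) = (-1)^0 * (-2) * (4) * (2) = -16  (0 row swaps -> sign +1)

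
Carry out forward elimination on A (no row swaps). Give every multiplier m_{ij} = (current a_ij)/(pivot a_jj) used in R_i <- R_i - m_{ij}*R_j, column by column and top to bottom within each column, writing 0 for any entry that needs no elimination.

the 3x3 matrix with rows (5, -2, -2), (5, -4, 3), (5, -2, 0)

multipliers: 1, 1, 0

Forward elimination:
R2 <- R2 - (1)*R1:  [  0  -2   5 ]
R3 <- R3 - (1)*R1:  [ 0  0  2 ]
R3: entry in column 2 is already 0 -> m_{32} = 0 (no row operation needed)
Multipliers (in order of application): m_{21} = 1, m_{31} = 1, m_{32} = 0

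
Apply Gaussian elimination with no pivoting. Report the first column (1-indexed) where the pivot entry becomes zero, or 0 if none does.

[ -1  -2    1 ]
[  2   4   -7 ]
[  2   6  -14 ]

Naive forward elimination:
R2 <- R2 - (-2)*R1:  [  0   0  -5 ]
R3 <- R3 - (-2)*R1:  [   0    2  -12 ]
Matrix at this point:
[ -1  -2    1 ]
[  0   0   -5 ]
[  0   2  -12 ]
Pivot entry (2,2) is zero but row 3 has 2 in column 2 -> naive elimination stops; a row interchange (e.g. R2 <-> R3) would be required here.

first zero-pivot column = 2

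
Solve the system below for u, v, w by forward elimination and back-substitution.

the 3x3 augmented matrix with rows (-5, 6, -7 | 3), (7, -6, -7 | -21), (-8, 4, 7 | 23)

(-2, 0, 1)

Forward elimination on [A|b]:
R2 <- R2 - (-7/5)*R1:  [     0   12/5  -84/5  -84/5 ]
R3 <- R3 - (8/5)*R1:  [     0  -28/5   91/5   91/5 ]
R3 <- R3 - (-7/3)*R2:  [   0    0  -21  -21 ]
Row echelon form:
[ -5     6     -7  |      3 ]
[  0  12/5  -84/5  |  -84/5 ]
[  0     0    -21  |    -21 ]
Back-substitution:
w = (-21) / -21 = 1
v = (-84/5 - (-84/5)*(1)) / (12/5) = 0
u = (3 - (6)*(0) - (-7)*(1)) / -5 = -2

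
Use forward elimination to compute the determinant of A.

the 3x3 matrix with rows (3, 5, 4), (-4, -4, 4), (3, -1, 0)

Forward elimination:
R2 <- R2 - (-4/3)*R1:  [    0   8/3  28/3 ]
R3 <- R3 - (1)*R1:  [  0  -6  -4 ]
R3 <- R3 - (-9/4)*R2:  [  0   0  17 ]
Upper-triangular form:
[ 3    5     4 ]
[ 0  8/3  28/3 ]
[ 0    0    17 ]
det(A) = (-1)^0 * (3) * (8/3) * (17) = 136  (0 row swaps -> sign +1)

det(A) = 136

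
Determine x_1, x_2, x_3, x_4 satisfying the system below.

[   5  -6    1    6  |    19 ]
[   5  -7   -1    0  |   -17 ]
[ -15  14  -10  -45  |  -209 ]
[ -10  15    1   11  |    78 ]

Forward elimination on [A|b]:
R2 <- R2 - (1)*R1:  [   0   -1   -2   -6  -36 ]
R3 <- R3 - (-3)*R1:  [    0    -4    -7   -27  -152 ]
R4 <- R4 - (-2)*R1:  [   0    3    3   23  116 ]
R3 <- R3 - (4)*R2:  [  0   0   1  -3  -8 ]
R4 <- R4 - (-3)*R2:  [  0   0  -3   5   8 ]
R4 <- R4 - (-3)*R3:  [   0    0    0   -4  -16 ]
Row echelon form:
[ 5  -6   1   6  |   19 ]
[ 0  -1  -2  -6  |  -36 ]
[ 0   0   1  -3  |   -8 ]
[ 0   0   0  -4  |  -16 ]
Back-substitution:
x_4 = (-16) / -4 = 4
x_3 = (-8 - (-3)*(4)) / 1 = 4
x_2 = (-36 - (-2)*(4) - (-6)*(4)) / -1 = 4
x_1 = (19 - (-6)*(4) - (1)*(4) - (6)*(4)) / 5 = 3

(3, 4, 4, 4)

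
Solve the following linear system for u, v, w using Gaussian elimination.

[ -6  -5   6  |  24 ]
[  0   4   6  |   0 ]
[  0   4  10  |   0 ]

(-4, 0, 0)

Forward elimination on [A|b]:
R3 <- R3 - (1)*R2:  [ 0  0  4  0 ]
Row echelon form:
[ -6  -5  6  |  24 ]
[  0   4  6  |   0 ]
[  0   0  4  |   0 ]
Back-substitution:
w = (0) / 4 = 0
v = (0 - (6)*(0)) / 4 = 0
u = (24 - (-5)*(0) - (6)*(0)) / -6 = -4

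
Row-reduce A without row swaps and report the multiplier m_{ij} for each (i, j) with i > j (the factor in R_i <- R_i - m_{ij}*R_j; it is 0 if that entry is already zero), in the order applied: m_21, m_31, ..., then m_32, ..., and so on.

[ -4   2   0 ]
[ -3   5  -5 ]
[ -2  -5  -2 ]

multipliers: 3/4, 1/2, -12/7

Forward elimination:
R2 <- R2 - (3/4)*R1:  [   0  7/2   -5 ]
R3 <- R3 - (1/2)*R1:  [  0  -6  -2 ]
R3 <- R3 - (-12/7)*R2:  [     0      0  -74/7 ]
Multipliers (in order of application): m_{21} = 3/4, m_{31} = 1/2, m_{32} = -12/7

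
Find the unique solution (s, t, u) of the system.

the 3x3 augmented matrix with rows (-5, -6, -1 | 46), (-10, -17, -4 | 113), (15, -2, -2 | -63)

(-5, -3, -3)

Forward elimination on [A|b]:
R2 <- R2 - (2)*R1:  [  0  -5  -2  21 ]
R3 <- R3 - (-3)*R1:  [   0  -20   -5   75 ]
R3 <- R3 - (4)*R2:  [  0   0   3  -9 ]
Row echelon form:
[ -5  -6  -1  |  46 ]
[  0  -5  -2  |  21 ]
[  0   0   3  |  -9 ]
Back-substitution:
u = (-9) / 3 = -3
t = (21 - (-2)*(-3)) / -5 = -3
s = (46 - (-6)*(-3) - (-1)*(-3)) / -5 = -5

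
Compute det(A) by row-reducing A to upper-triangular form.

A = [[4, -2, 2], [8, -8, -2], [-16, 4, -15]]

det(A) = 16

Forward elimination:
R2 <- R2 - (2)*R1:  [  0  -4  -6 ]
R3 <- R3 - (-4)*R1:  [  0  -4  -7 ]
R3 <- R3 - (1)*R2:  [  0   0  -1 ]
Upper-triangular form:
[ 4  -2   2 ]
[ 0  -4  -6 ]
[ 0   0  -1 ]
det(A) = (-1)^0 * (4) * (-4) * (-1) = 16  (0 row swaps -> sign +1)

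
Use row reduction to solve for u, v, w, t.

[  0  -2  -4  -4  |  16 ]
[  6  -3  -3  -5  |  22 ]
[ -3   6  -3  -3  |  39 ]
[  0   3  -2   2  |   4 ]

Forward elimination on [A|b]:
R1 <-> R2   (pivot in column 1 was zero)
[  6  -3  -3  -5  22 ]
[  0  -2  -4  -4  16 ]
[ -3   6  -3  -3  39 ]
[  0   3  -2   2   4 ]
R3 <- R3 - (-1/2)*R1:  [     0    9/2   -9/2  -11/2     50 ]
R3 <- R3 - (-9/4)*R2:  [     0      0  -27/2  -29/2     86 ]
R4 <- R4 - (-3/2)*R2:  [  0   0  -8  -4  28 ]
R4 <- R4 - (16/27)*R3:  [       0        0        0   124/27  -620/27 ]
Row echelon form:
[ 6  -3     -3      -5  |       22 ]
[ 0  -2     -4      -4  |       16 ]
[ 0   0  -27/2   -29/2  |       86 ]
[ 0   0      0  124/27  |  -620/27 ]
Back-substitution:
t = (-620/27) / (124/27) = -5
w = (86 - (-29/2)*(-5)) / (-27/2) = -1
v = (16 - (-4)*(-1) - (-4)*(-5)) / -2 = 4
u = (22 - (-3)*(4) - (-3)*(-1) - (-5)*(-5)) / 6 = 1

(1, 4, -1, -5)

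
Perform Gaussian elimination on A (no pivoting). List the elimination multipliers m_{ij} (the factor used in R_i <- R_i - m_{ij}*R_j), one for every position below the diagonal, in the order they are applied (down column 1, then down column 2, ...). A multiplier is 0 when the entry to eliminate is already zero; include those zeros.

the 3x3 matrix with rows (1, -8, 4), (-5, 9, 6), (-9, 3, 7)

Forward elimination:
R2 <- R2 - (-5)*R1:  [   0  -31   26 ]
R3 <- R3 - (-9)*R1:  [   0  -69   43 ]
R3 <- R3 - (69/31)*R2:  [       0        0  -461/31 ]
Multipliers (in order of application): m_{21} = -5, m_{31} = -9, m_{32} = 69/31

multipliers: -5, -9, 69/31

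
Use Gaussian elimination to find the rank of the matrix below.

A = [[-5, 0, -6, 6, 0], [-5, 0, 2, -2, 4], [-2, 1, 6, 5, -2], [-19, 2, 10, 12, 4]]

rank(A) = 3

Row reduction:
R2 <- R2 - (1)*R1:  [  0   0   8  -8   4 ]
R3 <- R3 - (2/5)*R1:  [    0     1  42/5  13/5    -2 ]
R4 <- R4 - (19/5)*R1:  [     0      2  164/5  -54/5      4 ]
R2 <-> R3   (pivot in column 2 was zero)
[ -5  0     -6      6   0 ]
[  0  1   42/5   13/5  -2 ]
[  0  0      8     -8   4 ]
[  0  2  164/5  -54/5   4 ]
R4 <- R4 - (2)*R2:  [   0    0   16  -16    8 ]
R4 <- R4 - (2)*R3:  [ 0  0  0  0  0 ]
Row echelon form:
[ -5  0    -6     6   0 ]
[  0  1  42/5  13/5  -2 ]
[  0  0     8    -8   4 ]
[  0  0     0     0   0 ]
Nonzero rows / pivot columns: 3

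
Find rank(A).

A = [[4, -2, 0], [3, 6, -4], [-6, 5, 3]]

Row reduction:
R2 <- R2 - (3/4)*R1:  [    0  15/2    -4 ]
R3 <- R3 - (-3/2)*R1:  [ 0  2  3 ]
R3 <- R3 - (4/15)*R2:  [     0      0  61/15 ]
Row echelon form:
[ 4    -2      0 ]
[ 0  15/2     -4 ]
[ 0     0  61/15 ]
Nonzero rows / pivot columns: 3

rank(A) = 3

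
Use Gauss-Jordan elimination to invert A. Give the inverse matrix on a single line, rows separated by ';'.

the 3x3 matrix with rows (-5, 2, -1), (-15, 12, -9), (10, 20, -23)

Gauss-Jordan on [A | I]:
R1 <- (1/-5)*R1:  [    1  -2/5   1/5  |  -1/5     0     0 ]
R2 <- R2 - (-15)*R1:  [  0   6  -6  |  -3   1   0 ]
R3 <- R3 - (10)*R1:  [   0   24  -25  |    2    0    1 ]
R2 <- (1/6)*R2:  [    0     1    -1  |  -1/2   1/6     0 ]
R1 <- R1 - (-2/5)*R2:  [    1     0  -1/5  |  -2/5  1/15     0 ]
R3 <- R3 - (24)*R2:  [  0   0  -1  |  14  -4   1 ]
R3 <- (1/-1)*R3:  [   0    0    1  |  -14    4   -1 ]
R1 <- R1 - (-1/5)*R3:  [     1      0      0  |  -16/5  13/15   -1/5 ]
R2 <- R2 - (-1)*R3:  [     0      1      0  |  -29/2   25/6     -1 ]
Right block of [I | A^{-1}] is the inverse:
[ -16/5  13/15  -1/5 ]
[ -29/2   25/6    -1 ]
[   -14      4    -1 ]

inverse = [-16/5 13/15 -1/5; -29/2 25/6 -1; -14 4 -1]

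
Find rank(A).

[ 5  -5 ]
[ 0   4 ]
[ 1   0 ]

Row reduction:
R3 <- R3 - (1/5)*R1:  [ 0  1 ]
R3 <- R3 - (1/4)*R2:  [ 0  0 ]
Row echelon form:
[ 5  -5 ]
[ 0   4 ]
[ 0   0 ]
Nonzero rows / pivot columns: 2

rank(A) = 2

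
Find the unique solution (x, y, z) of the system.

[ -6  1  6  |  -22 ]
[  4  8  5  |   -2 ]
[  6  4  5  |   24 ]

Forward elimination on [A|b]:
R2 <- R2 - (-2/3)*R1:  [     0   26/3      9  -50/3 ]
R3 <- R3 - (-1)*R1:  [  0   5  11   2 ]
R3 <- R3 - (15/26)*R2:  [      0       0  151/26  151/13 ]
Row echelon form:
[ -6     1       6  |     -22 ]
[  0  26/3       9  |   -50/3 ]
[  0     0  151/26  |  151/13 ]
Back-substitution:
z = (151/13) / (151/26) = 2
y = (-50/3 - (9)*(2)) / (26/3) = -4
x = (-22 - (1)*(-4) - (6)*(2)) / -6 = 5

(5, -4, 2)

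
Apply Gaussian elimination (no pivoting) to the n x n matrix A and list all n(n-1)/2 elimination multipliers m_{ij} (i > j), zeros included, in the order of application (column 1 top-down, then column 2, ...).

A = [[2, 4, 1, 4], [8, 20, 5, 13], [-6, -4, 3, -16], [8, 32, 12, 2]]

multipliers: 4, -3, 4, 2, 4, 1

Forward elimination:
R2 <- R2 - (4)*R1:  [  0   4   1  -3 ]
R3 <- R3 - (-3)*R1:  [  0   8   6  -4 ]
R4 <- R4 - (4)*R1:  [   0   16    8  -14 ]
R3 <- R3 - (2)*R2:  [ 0  0  4  2 ]
R4 <- R4 - (4)*R2:  [  0   0   4  -2 ]
R4 <- R4 - (1)*R3:  [  0   0   0  -4 ]
Multipliers (in order of application): m_{21} = 4, m_{31} = -3, m_{41} = 4, m_{32} = 2, m_{42} = 4, m_{43} = 1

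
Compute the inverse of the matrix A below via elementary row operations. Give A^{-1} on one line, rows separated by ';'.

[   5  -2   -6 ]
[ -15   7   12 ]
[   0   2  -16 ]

Gauss-Jordan on [A | I]:
R1 <- (1/5)*R1:  [    1  -2/5  -6/5  |   1/5     0     0 ]
R2 <- R2 - (-15)*R1:  [  0   1  -6  |   3   1   0 ]
R1 <- R1 - (-2/5)*R2:  [     1      0  -18/5  |    7/5    2/5      0 ]
R3 <- R3 - (2)*R2:  [  0   0  -4  |  -6  -2   1 ]
R3 <- (1/-4)*R3:  [    0     0     1  |   3/2   1/2  -1/4 ]
R1 <- R1 - (-18/5)*R3:  [     1      0      0  |   34/5   11/5  -9/10 ]
R2 <- R2 - (-6)*R3:  [    0     1     0  |    12     4  -3/2 ]
Right block of [I | A^{-1}] is the inverse:
[ 34/5  11/5  -9/10 ]
[   12     4   -3/2 ]
[  3/2   1/2   -1/4 ]

inverse = [34/5 11/5 -9/10; 12 4 -3/2; 3/2 1/2 -1/4]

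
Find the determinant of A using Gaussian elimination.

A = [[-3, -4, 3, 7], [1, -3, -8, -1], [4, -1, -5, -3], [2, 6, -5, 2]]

Forward elimination:
R2 <- R2 - (-1/3)*R1:  [     0  -13/3     -7    4/3 ]
R3 <- R3 - (-4/3)*R1:  [     0  -19/3     -1   19/3 ]
R4 <- R4 - (-2/3)*R1:  [    0  10/3    -3  20/3 ]
R3 <- R3 - (19/13)*R2:  [      0       0  120/13   57/13 ]
R4 <- R4 - (-10/13)*R2:  [       0        0  -109/13   100/13 ]
R4 <- R4 - (-109/120)*R3:  [      0       0       0  467/40 ]
Upper-triangular form:
[ -3     -4       3       7 ]
[  0  -13/3      -7     4/3 ]
[  0      0  120/13   57/13 ]
[  0      0       0  467/40 ]
det(A) = (-1)^0 * (-3) * (-13/3) * (120/13) * (467/40) = 1401  (0 row swaps -> sign +1)

det(A) = 1401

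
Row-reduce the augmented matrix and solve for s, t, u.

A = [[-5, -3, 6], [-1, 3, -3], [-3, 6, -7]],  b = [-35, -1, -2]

(4, -3, -4)

Forward elimination on [A|b]:
R2 <- R2 - (1/5)*R1:  [     0   18/5  -21/5      6 ]
R3 <- R3 - (3/5)*R1:  [     0   39/5  -53/5     19 ]
R3 <- R3 - (13/6)*R2:  [    0     0  -3/2     6 ]
Row echelon form:
[ -5    -3      6  |  -35 ]
[  0  18/5  -21/5  |    6 ]
[  0     0   -3/2  |    6 ]
Back-substitution:
u = (6) / (-3/2) = -4
t = (6 - (-21/5)*(-4)) / (18/5) = -3
s = (-35 - (-3)*(-3) - (6)*(-4)) / -5 = 4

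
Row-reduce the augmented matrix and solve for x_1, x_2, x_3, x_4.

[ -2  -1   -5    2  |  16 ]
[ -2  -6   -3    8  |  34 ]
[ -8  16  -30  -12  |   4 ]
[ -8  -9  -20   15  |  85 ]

(-5, 0, 0, 3)

Forward elimination on [A|b]:
R2 <- R2 - (1)*R1:  [  0  -5   2   6  18 ]
R3 <- R3 - (4)*R1:  [   0   20  -10  -20  -60 ]
R4 <- R4 - (4)*R1:  [  0  -5   0   7  21 ]
R3 <- R3 - (-4)*R2:  [  0   0  -2   4  12 ]
R4 <- R4 - (1)*R2:  [  0   0  -2   1   3 ]
R4 <- R4 - (1)*R3:  [  0   0   0  -3  -9 ]
Row echelon form:
[ -2  -1  -5   2  |  16 ]
[  0  -5   2   6  |  18 ]
[  0   0  -2   4  |  12 ]
[  0   0   0  -3  |  -9 ]
Back-substitution:
x_4 = (-9) / -3 = 3
x_3 = (12 - (4)*(3)) / -2 = 0
x_2 = (18 - (2)*(0) - (6)*(3)) / -5 = 0
x_1 = (16 - (-1)*(0) - (-5)*(0) - (2)*(3)) / -2 = -5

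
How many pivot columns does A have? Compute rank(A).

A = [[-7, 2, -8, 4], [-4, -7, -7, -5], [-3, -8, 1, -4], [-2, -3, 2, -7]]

Row reduction:
R2 <- R2 - (4/7)*R1:  [     0  -57/7  -17/7  -51/7 ]
R3 <- R3 - (3/7)*R1:  [     0  -62/7   31/7  -40/7 ]
R4 <- R4 - (2/7)*R1:  [     0  -25/7   30/7  -57/7 ]
R3 <- R3 - (62/57)*R2:  [      0       0  403/57   42/19 ]
R4 <- R4 - (25/57)*R2:  [      0       0  305/57  -94/19 ]
R4 <- R4 - (305/403)*R3:  [         0          0          0  -2668/403 ]
Row echelon form:
[ -7      2      -8          4 ]
[  0  -57/7   -17/7      -51/7 ]
[  0      0  403/57      42/19 ]
[  0      0       0  -2668/403 ]
Nonzero rows / pivot columns: 4

rank(A) = 4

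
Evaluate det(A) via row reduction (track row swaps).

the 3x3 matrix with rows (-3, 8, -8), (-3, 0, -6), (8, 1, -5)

Forward elimination:
R2 <- R2 - (1)*R1:  [  0  -8   2 ]
R3 <- R3 - (-8/3)*R1:  [     0   67/3  -79/3 ]
R3 <- R3 - (-67/24)*R2:  [     0      0  -83/4 ]
Upper-triangular form:
[ -3   8     -8 ]
[  0  -8      2 ]
[  0   0  -83/4 ]
det(A) = (-1)^0 * (-3) * (-8) * (-83/4) = -498  (0 row swaps -> sign +1)

det(A) = -498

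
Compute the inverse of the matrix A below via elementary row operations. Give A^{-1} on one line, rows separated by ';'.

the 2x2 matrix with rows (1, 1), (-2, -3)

Gauss-Jordan on [A | I]:
R2 <- R2 - (-2)*R1:  [  0  -1  |   2   1 ]
R2 <- (1/-1)*R2:  [  0   1  |  -2  -1 ]
R1 <- R1 - (1)*R2:  [ 1  0  |  3  1 ]
Right block of [I | A^{-1}] is the inverse:
[  3   1 ]
[ -2  -1 ]

inverse = [3 1; -2 -1]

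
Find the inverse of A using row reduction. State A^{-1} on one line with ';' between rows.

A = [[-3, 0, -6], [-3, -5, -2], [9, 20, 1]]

inverse = [-7/3 8 2; 1 -17/5 -4/5; 1 -4 -1]

Gauss-Jordan on [A | I]:
R1 <- (1/-3)*R1:  [    1     0     2  |  -1/3     0     0 ]
R2 <- R2 - (-3)*R1:  [  0  -5   4  |  -1   1   0 ]
R3 <- R3 - (9)*R1:  [   0   20  -17  |    3    0    1 ]
R2 <- (1/-5)*R2:  [    0     1  -4/5  |   1/5  -1/5     0 ]
R3 <- R3 - (20)*R2:  [  0   0  -1  |  -1   4   1 ]
R3 <- (1/-1)*R3:  [  0   0   1  |   1  -4  -1 ]
R1 <- R1 - (2)*R3:  [    1     0     0  |  -7/3     8     2 ]
R2 <- R2 - (-4/5)*R3:  [     0      1      0  |      1  -17/5   -4/5 ]
Right block of [I | A^{-1}] is the inverse:
[ -7/3      8     2 ]
[    1  -17/5  -4/5 ]
[    1     -4    -1 ]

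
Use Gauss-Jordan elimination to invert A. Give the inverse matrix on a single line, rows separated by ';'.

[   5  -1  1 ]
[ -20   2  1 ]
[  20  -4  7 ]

Gauss-Jordan on [A | I]:
R1 <- (1/5)*R1:  [    1  -1/5   1/5  |   1/5     0     0 ]
R2 <- R2 - (-20)*R1:  [  0  -2   5  |   4   1   0 ]
R3 <- R3 - (20)*R1:  [  0   0   3  |  -4   0   1 ]
R2 <- (1/-2)*R2:  [    0     1  -5/2  |    -2  -1/2     0 ]
R1 <- R1 - (-1/5)*R2:  [     1      0  -3/10  |   -1/5  -1/10      0 ]
R3 <- (1/3)*R3:  [    0     0     1  |  -4/3     0   1/3 ]
R1 <- R1 - (-3/10)*R3:  [     1      0      0  |   -3/5  -1/10   1/10 ]
R2 <- R2 - (-5/2)*R3:  [     0      1      0  |  -16/3   -1/2    5/6 ]
Right block of [I | A^{-1}] is the inverse:
[  -3/5  -1/10  1/10 ]
[ -16/3   -1/2   5/6 ]
[  -4/3      0   1/3 ]

inverse = [-3/5 -1/10 1/10; -16/3 -1/2 5/6; -4/3 0 1/3]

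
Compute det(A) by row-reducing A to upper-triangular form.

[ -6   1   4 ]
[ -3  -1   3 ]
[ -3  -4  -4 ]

Forward elimination:
R2 <- R2 - (1/2)*R1:  [    0  -3/2     1 ]
R3 <- R3 - (1/2)*R1:  [    0  -9/2    -6 ]
R3 <- R3 - (3)*R2:  [  0   0  -9 ]
Upper-triangular form:
[ -6     1   4 ]
[  0  -3/2   1 ]
[  0     0  -9 ]
det(A) = (-1)^0 * (-6) * (-3/2) * (-9) = -81  (0 row swaps -> sign +1)

det(A) = -81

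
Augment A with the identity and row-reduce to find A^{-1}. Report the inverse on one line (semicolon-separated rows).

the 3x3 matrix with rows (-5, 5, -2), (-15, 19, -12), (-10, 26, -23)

Gauss-Jordan on [A | I]:
R1 <- (1/-5)*R1:  [    1    -1   2/5  |  -1/5     0     0 ]
R2 <- R2 - (-15)*R1:  [  0   4  -6  |  -3   1   0 ]
R3 <- R3 - (-10)*R1:  [   0   16  -19  |   -2    0    1 ]
R2 <- (1/4)*R2:  [    0     1  -3/2  |  -3/4   1/4     0 ]
R1 <- R1 - (-1)*R2:  [      1       0  -11/10  |  -19/20     1/4       0 ]
R3 <- R3 - (16)*R2:  [  0   0   5  |  10  -4   1 ]
R3 <- (1/5)*R3:  [    0     0     1  |     2  -4/5   1/5 ]
R1 <- R1 - (-11/10)*R3:  [       1        0        0  |      5/4  -63/100    11/50 ]
R2 <- R2 - (-3/2)*R3:  [      0       1       0  |     9/4  -19/20    3/10 ]
Right block of [I | A^{-1}] is the inverse:
[ 5/4  -63/100  11/50 ]
[ 9/4   -19/20   3/10 ]
[   2     -4/5    1/5 ]

inverse = [5/4 -63/100 11/50; 9/4 -19/20 3/10; 2 -4/5 1/5]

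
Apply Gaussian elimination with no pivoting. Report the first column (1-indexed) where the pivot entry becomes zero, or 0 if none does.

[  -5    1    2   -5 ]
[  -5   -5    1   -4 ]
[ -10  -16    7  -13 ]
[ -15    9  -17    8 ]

Naive forward elimination:
R2 <- R2 - (1)*R1:  [  0  -6  -1   1 ]
R3 <- R3 - (2)*R1:  [   0  -18    3   -3 ]
R4 <- R4 - (3)*R1:  [   0    6  -23   23 ]
R3 <- R3 - (3)*R2:  [  0   0   6  -6 ]
R4 <- R4 - (-1)*R2:  [   0    0  -24   24 ]
R4 <- R4 - (-4)*R3:  [ 0  0  0  0 ]
Matrix at this point:
[ -5   1   2  -5 ]
[  0  -6  -1   1 ]
[  0   0   6  -6 ]
[  0   0   0   0 ]
Pivot entry (4,4) in the last row is zero and there are no rows below to swap with -> zero pivot in column 4 (A is singular).

first zero-pivot column = 4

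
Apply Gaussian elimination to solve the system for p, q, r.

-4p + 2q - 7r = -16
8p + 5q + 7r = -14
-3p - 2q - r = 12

(-4, -2, 4)

Forward elimination on [A|b]:
R2 <- R2 - (-2)*R1:  [   0    9   -7  -46 ]
R3 <- R3 - (3/4)*R1:  [    0  -7/2  17/4    24 ]
R3 <- R3 - (-7/18)*R2:  [     0      0  55/36   55/9 ]
Row echelon form:
[ -4  2     -7  |   -16 ]
[  0  9     -7  |   -46 ]
[  0  0  55/36  |  55/9 ]
Back-substitution:
r = (55/9) / (55/36) = 4
q = (-46 - (-7)*(4)) / 9 = -2
p = (-16 - (2)*(-2) - (-7)*(4)) / -4 = -4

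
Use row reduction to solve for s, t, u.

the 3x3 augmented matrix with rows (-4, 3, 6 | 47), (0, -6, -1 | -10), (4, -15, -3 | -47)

Forward elimination on [A|b]:
R3 <- R3 - (-1)*R1:  [   0  -12    3    0 ]
R3 <- R3 - (2)*R2:  [  0   0   5  20 ]
Row echelon form:
[ -4   3   6  |   47 ]
[  0  -6  -1  |  -10 ]
[  0   0   5  |   20 ]
Back-substitution:
u = (20) / 5 = 4
t = (-10 - (-1)*(4)) / -6 = 1
s = (47 - (3)*(1) - (6)*(4)) / -4 = -5

(-5, 1, 4)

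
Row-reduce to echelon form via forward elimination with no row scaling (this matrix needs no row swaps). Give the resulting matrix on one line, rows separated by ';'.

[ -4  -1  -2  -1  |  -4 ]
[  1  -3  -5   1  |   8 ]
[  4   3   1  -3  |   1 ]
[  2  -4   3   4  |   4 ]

Forward elimination:
R2 <- R2 - (-1/4)*R1:  [     0  -13/4  -11/2    3/4      7 ]
R3 <- R3 - (-1)*R1:  [  0   2  -1  -4  -3 ]
R4 <- R4 - (-1/2)*R1:  [    0  -9/2     2   7/2     2 ]
R3 <- R3 - (-8/13)*R2:  [      0       0  -57/13  -46/13   17/13 ]
R4 <- R4 - (18/13)*R2:  [       0        0   125/13    32/13  -100/13 ]
R4 <- R4 - (-125/57)*R3:  [       0        0        0  -302/57  -275/57 ]
Row echelon form:
[ -4     -1      -2       -1  |       -4 ]
[  0  -13/4   -11/2      3/4  |        7 ]
[  0      0  -57/13   -46/13  |    17/13 ]
[  0      0       0  -302/57  |  -275/57 ]

REF = [-4 -1 -2 -1 -4; 0 -13/4 -11/2 3/4 7; 0 0 -57/13 -46/13 17/13; 0 0 0 -302/57 -275/57]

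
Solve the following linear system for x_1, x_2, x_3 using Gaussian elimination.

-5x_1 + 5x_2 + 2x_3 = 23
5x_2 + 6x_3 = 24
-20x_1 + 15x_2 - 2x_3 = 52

(-3, 0, 4)

Forward elimination on [A|b]:
R3 <- R3 - (4)*R1:  [   0   -5  -10  -40 ]
R3 <- R3 - (-1)*R2:  [   0    0   -4  -16 ]
Row echelon form:
[ -5  5   2  |   23 ]
[  0  5   6  |   24 ]
[  0  0  -4  |  -16 ]
Back-substitution:
x_3 = (-16) / -4 = 4
x_2 = (24 - (6)*(4)) / 5 = 0
x_1 = (23 - (5)*(0) - (2)*(4)) / -5 = -3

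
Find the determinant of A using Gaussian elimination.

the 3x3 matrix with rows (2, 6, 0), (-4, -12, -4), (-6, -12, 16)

Forward elimination:
R2 <- R2 - (-2)*R1:  [  0   0  -4 ]
R3 <- R3 - (-3)*R1:  [  0   6  16 ]
R2 <-> R3   (pivot in column 2 was zero)
[ 2  6   0 ]
[ 0  6  16 ]
[ 0  0  -4 ]
Upper-triangular form:
[ 2  6   0 ]
[ 0  6  16 ]
[ 0  0  -4 ]
det(A) = (-1)^1 * (2) * (6) * (-4) = 48  (1 row swap -> sign -1)

det(A) = 48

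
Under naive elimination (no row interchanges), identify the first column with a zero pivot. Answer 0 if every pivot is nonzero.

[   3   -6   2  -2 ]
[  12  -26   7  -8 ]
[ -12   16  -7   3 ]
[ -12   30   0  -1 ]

Naive forward elimination:
R2 <- R2 - (4)*R1:  [  0  -2  -1   0 ]
R3 <- R3 - (-4)*R1:  [  0  -8   1  -5 ]
R4 <- R4 - (-4)*R1:  [  0   6   8  -9 ]
R3 <- R3 - (4)*R2:  [  0   0   5  -5 ]
R4 <- R4 - (-3)*R2:  [  0   0   5  -9 ]
R4 <- R4 - (1)*R3:  [  0   0   0  -4 ]
All pivots nonzero; naive elimination completes without hitting a zero pivot.

first zero-pivot column = 0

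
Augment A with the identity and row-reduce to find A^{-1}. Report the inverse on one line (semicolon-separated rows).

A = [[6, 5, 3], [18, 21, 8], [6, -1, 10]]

Gauss-Jordan on [A | I]:
R1 <- (1/6)*R1:  [   1  5/6  1/2  |  1/6    0    0 ]
R2 <- R2 - (18)*R1:  [  0   6  -1  |  -3   1   0 ]
R3 <- R3 - (6)*R1:  [  0  -6   7  |  -1   0   1 ]
R2 <- (1/6)*R2:  [    0     1  -1/6  |  -1/2   1/6     0 ]
R1 <- R1 - (5/6)*R2:  [     1      0  23/36  |   7/12  -5/36      0 ]
R3 <- R3 - (-6)*R2:  [  0   0   6  |  -4   1   1 ]
R3 <- (1/6)*R3:  [    0     0     1  |  -2/3   1/6   1/6 ]
R1 <- R1 - (23/36)*R3:  [       1        0        0  |  109/108  -53/216  -23/216 ]
R2 <- R2 - (-1/6)*R3:  [      0       1       0  |  -11/18    7/36    1/36 ]
Right block of [I | A^{-1}] is the inverse:
[ 109/108  -53/216  -23/216 ]
[  -11/18     7/36     1/36 ]
[    -2/3      1/6      1/6 ]

inverse = [109/108 -53/216 -23/216; -11/18 7/36 1/36; -2/3 1/6 1/6]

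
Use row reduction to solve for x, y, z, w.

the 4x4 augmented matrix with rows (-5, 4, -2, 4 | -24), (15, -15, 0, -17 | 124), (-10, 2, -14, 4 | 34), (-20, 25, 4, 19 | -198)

Forward elimination on [A|b]:
R2 <- R2 - (-3)*R1:  [  0  -3  -6  -5  52 ]
R3 <- R3 - (2)*R1:  [   0   -6  -10   -4   82 ]
R4 <- R4 - (4)*R1:  [    0     9    12     3  -102 ]
R3 <- R3 - (2)*R2:  [   0    0    2    6  -22 ]
R4 <- R4 - (-3)*R2:  [   0    0   -6  -12   54 ]
R4 <- R4 - (-3)*R3:  [   0    0    0    6  -12 ]
Row echelon form:
[ -5   4  -2   4  |  -24 ]
[  0  -3  -6  -5  |   52 ]
[  0   0   2   6  |  -22 ]
[  0   0   0   6  |  -12 ]
Back-substitution:
w = (-12) / 6 = -2
z = (-22 - (6)*(-2)) / 2 = -5
y = (52 - (-6)*(-5) - (-5)*(-2)) / -3 = -4
x = (-24 - (4)*(-4) - (-2)*(-5) - (4)*(-2)) / -5 = 2

(2, -4, -5, -2)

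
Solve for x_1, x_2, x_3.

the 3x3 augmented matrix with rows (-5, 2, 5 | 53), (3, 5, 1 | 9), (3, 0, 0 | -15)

Forward elimination on [A|b]:
R2 <- R2 - (-3/5)*R1:  [     0   31/5      4  204/5 ]
R3 <- R3 - (-3/5)*R1:  [    0   6/5     3  84/5 ]
R3 <- R3 - (6/31)*R2:  [      0       0   69/31  276/31 ]
Row echelon form:
[ -5     2      5  |      53 ]
[  0  31/5      4  |   204/5 ]
[  0     0  69/31  |  276/31 ]
Back-substitution:
x_3 = (276/31) / (69/31) = 4
x_2 = (204/5 - (4)*(4)) / (31/5) = 4
x_1 = (53 - (2)*(4) - (5)*(4)) / -5 = -5

(-5, 4, 4)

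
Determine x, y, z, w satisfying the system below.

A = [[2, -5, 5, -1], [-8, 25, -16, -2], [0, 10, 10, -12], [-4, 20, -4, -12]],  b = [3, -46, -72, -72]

Forward elimination on [A|b]:
R2 <- R2 - (-4)*R1:  [   0    5    4   -6  -34 ]
R4 <- R4 - (-2)*R1:  [   0   10    6  -14  -66 ]
R3 <- R3 - (2)*R2:  [  0   0   2   0  -4 ]
R4 <- R4 - (2)*R2:  [  0   0  -2  -2   2 ]
R4 <- R4 - (-1)*R3:  [  0   0   0  -2  -2 ]
Row echelon form:
[ 2  -5  5  -1  |    3 ]
[ 0   5  4  -6  |  -34 ]
[ 0   0  2   0  |   -4 ]
[ 0   0  0  -2  |   -2 ]
Back-substitution:
w = (-2) / -2 = 1
z = (-4) / 2 = -2
y = (-34 - (4)*(-2) - (-6)*(1)) / 5 = -4
x = (3 - (-5)*(-4) - (5)*(-2) - (-1)*(1)) / 2 = -3

(-3, -4, -2, 1)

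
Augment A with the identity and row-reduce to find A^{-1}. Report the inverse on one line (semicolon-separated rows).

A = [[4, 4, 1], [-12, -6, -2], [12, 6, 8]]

Gauss-Jordan on [A | I]:
R1 <- (1/4)*R1:  [   1    1  1/4  |  1/4    0    0 ]
R2 <- R2 - (-12)*R1:  [ 0  6  1  |  3  1  0 ]
R3 <- R3 - (12)*R1:  [  0  -6   5  |  -3   0   1 ]
R2 <- (1/6)*R2:  [   0    1  1/6  |  1/2  1/6    0 ]
R1 <- R1 - (1)*R2:  [    1     0  1/12  |  -1/4  -1/6     0 ]
R3 <- R3 - (-6)*R2:  [ 0  0  6  |  0  1  1 ]
R3 <- (1/6)*R3:  [   0    0    1  |    0  1/6  1/6 ]
R1 <- R1 - (1/12)*R3:  [      1       0       0  |    -1/4  -13/72   -1/72 ]
R2 <- R2 - (1/6)*R3:  [     0      1      0  |    1/2   5/36  -1/36 ]
Right block of [I | A^{-1}] is the inverse:
[ -1/4  -13/72  -1/72 ]
[  1/2    5/36  -1/36 ]
[    0     1/6    1/6 ]

inverse = [-1/4 -13/72 -1/72; 1/2 5/36 -1/36; 0 1/6 1/6]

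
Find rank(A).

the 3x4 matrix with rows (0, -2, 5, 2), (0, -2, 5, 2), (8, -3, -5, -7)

Row reduction:
R1 <-> R3   (pivot in column 1 was zero)
[ 8  -3  -5  -7 ]
[ 0  -2   5   2 ]
[ 0  -2   5   2 ]
R3 <- R3 - (1)*R2:  [ 0  0  0  0 ]
Row echelon form:
[ 8  -3  -5  -7 ]
[ 0  -2   5   2 ]
[ 0   0   0   0 ]
Nonzero rows / pivot columns: 2

rank(A) = 2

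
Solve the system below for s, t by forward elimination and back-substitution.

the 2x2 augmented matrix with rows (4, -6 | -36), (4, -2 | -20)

Forward elimination on [A|b]:
R2 <- R2 - (1)*R1:  [  0   4  16 ]
Row echelon form:
[ 4  -6  |  -36 ]
[ 0   4  |   16 ]
Back-substitution:
t = (16) / 4 = 4
s = (-36 - (-6)*(4)) / 4 = -3

(-3, 4)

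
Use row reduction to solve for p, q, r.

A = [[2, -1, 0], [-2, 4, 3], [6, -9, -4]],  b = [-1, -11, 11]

(0, 1, -5)

Forward elimination on [A|b]:
R2 <- R2 - (-1)*R1:  [   0    3    3  -12 ]
R3 <- R3 - (3)*R1:  [  0  -6  -4  14 ]
R3 <- R3 - (-2)*R2:  [   0    0    2  -10 ]
Row echelon form:
[ 2  -1  0  |   -1 ]
[ 0   3  3  |  -12 ]
[ 0   0  2  |  -10 ]
Back-substitution:
r = (-10) / 2 = -5
q = (-12 - (3)*(-5)) / 3 = 1
p = (-1 - (-1)*(1)) / 2 = 0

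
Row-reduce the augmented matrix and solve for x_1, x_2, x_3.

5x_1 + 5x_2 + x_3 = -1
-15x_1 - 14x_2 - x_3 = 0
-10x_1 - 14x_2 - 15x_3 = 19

(1, -1, -1)

Forward elimination on [A|b]:
R2 <- R2 - (-3)*R1:  [  0   1   2  -3 ]
R3 <- R3 - (-2)*R1:  [   0   -4  -13   17 ]
R3 <- R3 - (-4)*R2:  [  0   0  -5   5 ]
Row echelon form:
[ 5  5   1  |  -1 ]
[ 0  1   2  |  -3 ]
[ 0  0  -5  |   5 ]
Back-substitution:
x_3 = (5) / -5 = -1
x_2 = (-3 - (2)*(-1)) / 1 = -1
x_1 = (-1 - (5)*(-1) - (1)*(-1)) / 5 = 1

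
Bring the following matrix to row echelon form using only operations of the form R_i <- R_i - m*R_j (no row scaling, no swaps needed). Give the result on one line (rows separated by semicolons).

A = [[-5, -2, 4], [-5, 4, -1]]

REF = [-5 -2 4; 0 6 -5]

Forward elimination:
R2 <- R2 - (1)*R1:  [  0   6  -5 ]
Row echelon form:
[ -5  -2   4 ]
[  0   6  -5 ]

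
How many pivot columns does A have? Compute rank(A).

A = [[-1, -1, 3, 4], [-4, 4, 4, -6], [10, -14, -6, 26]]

rank(A) = 2

Row reduction:
R2 <- R2 - (4)*R1:  [   0    8   -8  -22 ]
R3 <- R3 - (-10)*R1:  [   0  -24   24   66 ]
R3 <- R3 - (-3)*R2:  [ 0  0  0  0 ]
Row echelon form:
[ -1  -1   3    4 ]
[  0   8  -8  -22 ]
[  0   0   0    0 ]
Nonzero rows / pivot columns: 2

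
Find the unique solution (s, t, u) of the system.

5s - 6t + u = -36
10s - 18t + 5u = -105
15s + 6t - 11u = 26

(-1, 5, -1)

Forward elimination on [A|b]:
R2 <- R2 - (2)*R1:  [   0   -6    3  -33 ]
R3 <- R3 - (3)*R1:  [   0   24  -14  134 ]
R3 <- R3 - (-4)*R2:  [  0   0  -2   2 ]
Row echelon form:
[ 5  -6   1  |  -36 ]
[ 0  -6   3  |  -33 ]
[ 0   0  -2  |    2 ]
Back-substitution:
u = (2) / -2 = -1
t = (-33 - (3)*(-1)) / -6 = 5
s = (-36 - (-6)*(5) - (1)*(-1)) / 5 = -1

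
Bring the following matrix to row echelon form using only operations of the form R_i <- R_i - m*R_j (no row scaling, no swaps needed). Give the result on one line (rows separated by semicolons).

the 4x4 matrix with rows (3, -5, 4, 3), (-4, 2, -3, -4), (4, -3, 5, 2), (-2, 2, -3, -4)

REF = [3 -5 4 3; 0 -14/3 7/3 0; 0 0 3/2 -2; 0 0 0 -10/3]

Forward elimination:
R2 <- R2 - (-4/3)*R1:  [     0  -14/3    7/3      0 ]
R3 <- R3 - (4/3)*R1:  [    0  11/3  -1/3    -2 ]
R4 <- R4 - (-2/3)*R1:  [    0  -4/3  -1/3    -2 ]
R3 <- R3 - (-11/14)*R2:  [   0    0  3/2   -2 ]
R4 <- R4 - (2/7)*R2:  [  0   0  -1  -2 ]
R4 <- R4 - (-2/3)*R3:  [     0      0      0  -10/3 ]
Row echelon form:
[ 3     -5    4      3 ]
[ 0  -14/3  7/3      0 ]
[ 0      0  3/2     -2 ]
[ 0      0    0  -10/3 ]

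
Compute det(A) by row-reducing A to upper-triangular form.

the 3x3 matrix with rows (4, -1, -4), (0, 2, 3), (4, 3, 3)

Forward elimination:
R3 <- R3 - (1)*R1:  [ 0  4  7 ]
R3 <- R3 - (2)*R2:  [ 0  0  1 ]
Upper-triangular form:
[ 4  -1  -4 ]
[ 0   2   3 ]
[ 0   0   1 ]
det(A) = (-1)^0 * (4) * (2) * (1) = 8  (0 row swaps -> sign +1)

det(A) = 8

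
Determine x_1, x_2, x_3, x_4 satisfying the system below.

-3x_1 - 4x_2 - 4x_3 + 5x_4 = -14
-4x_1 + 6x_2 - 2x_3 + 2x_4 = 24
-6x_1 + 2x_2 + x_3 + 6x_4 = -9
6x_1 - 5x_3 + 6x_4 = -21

Forward elimination on [A|b]:
R2 <- R2 - (4/3)*R1:  [     0   34/3   10/3  -14/3  128/3 ]
R3 <- R3 - (2)*R1:  [  0  10   9  -4  19 ]
R4 <- R4 - (-2)*R1:  [   0   -8  -13   16  -49 ]
R3 <- R3 - (15/17)*R2:  [       0        0   103/17     2/17  -317/17 ]
R4 <- R4 - (-12/17)*R2:  [       0        0  -181/17   216/17  -321/17 ]
R4 <- R4 - (-181/103)*R3:  [         0          0          0   1330/103  -5320/103 ]
Row echelon form:
[ -3    -4      -4         5  |        -14 ]
[  0  34/3    10/3     -14/3  |      128/3 ]
[  0     0  103/17      2/17  |    -317/17 ]
[  0     0       0  1330/103  |  -5320/103 ]
Back-substitution:
x_4 = (-5320/103) / (1330/103) = -4
x_3 = (-317/17 - (2/17)*(-4)) / (103/17) = -3
x_2 = (128/3 - (10/3)*(-3) - (-14/3)*(-4)) / (34/3) = 3
x_1 = (-14 - (-4)*(3) - (-4)*(-3) - (5)*(-4)) / -3 = -2

(-2, 3, -3, -4)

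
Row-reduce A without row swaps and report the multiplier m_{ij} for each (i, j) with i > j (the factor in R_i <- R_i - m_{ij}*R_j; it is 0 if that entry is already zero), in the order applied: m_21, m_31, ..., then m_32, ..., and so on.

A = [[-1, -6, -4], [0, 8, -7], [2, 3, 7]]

Forward elimination:
R2: entry in column 1 is already 0 -> m_{21} = 0 (no row operation needed)
R3 <- R3 - (-2)*R1:  [  0  -9  -1 ]
R3 <- R3 - (-9/8)*R2:  [     0      0  -71/8 ]
Multipliers (in order of application): m_{21} = 0, m_{31} = -2, m_{32} = -9/8

multipliers: 0, -2, -9/8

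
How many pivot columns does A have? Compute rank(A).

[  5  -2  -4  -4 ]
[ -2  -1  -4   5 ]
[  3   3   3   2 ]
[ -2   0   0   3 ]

rank(A) = 4

Row reduction:
R2 <- R2 - (-2/5)*R1:  [     0   -9/5  -28/5   17/5 ]
R3 <- R3 - (3/5)*R1:  [    0  21/5  27/5  22/5 ]
R4 <- R4 - (-2/5)*R1:  [    0  -4/5  -8/5   7/5 ]
R3 <- R3 - (-7/3)*R2:  [     0      0  -23/3   37/3 ]
R4 <- R4 - (4/9)*R2:  [    0     0   8/9  -1/9 ]
R4 <- R4 - (-8/69)*R3:  [     0      0      0  91/69 ]
Row echelon form:
[ 5    -2     -4     -4 ]
[ 0  -9/5  -28/5   17/5 ]
[ 0     0  -23/3   37/3 ]
[ 0     0      0  91/69 ]
Nonzero rows / pivot columns: 4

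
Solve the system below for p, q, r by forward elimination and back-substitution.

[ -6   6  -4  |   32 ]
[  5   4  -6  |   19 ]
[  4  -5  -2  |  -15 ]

(-1, 3, -2)

Forward elimination on [A|b]:
R2 <- R2 - (-5/6)*R1:  [     0      9  -28/3  137/3 ]
R3 <- R3 - (-2/3)*R1:  [     0     -1  -14/3   19/3 ]
R3 <- R3 - (-1/9)*R2:  [       0        0  -154/27   308/27 ]
Row echelon form:
[ -6  6       -4  |      32 ]
[  0  9    -28/3  |   137/3 ]
[  0  0  -154/27  |  308/27 ]
Back-substitution:
r = (308/27) / (-154/27) = -2
q = (137/3 - (-28/3)*(-2)) / 9 = 3
p = (32 - (6)*(3) - (-4)*(-2)) / -6 = -1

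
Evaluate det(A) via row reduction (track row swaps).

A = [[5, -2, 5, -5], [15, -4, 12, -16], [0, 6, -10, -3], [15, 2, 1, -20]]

Forward elimination:
R2 <- R2 - (3)*R1:  [  0   2  -3  -1 ]
R4 <- R4 - (3)*R1:  [   0    8  -14   -5 ]
R3 <- R3 - (3)*R2:  [  0   0  -1   0 ]
R4 <- R4 - (4)*R2:  [  0   0  -2  -1 ]
R4 <- R4 - (2)*R3:  [  0   0   0  -1 ]
Upper-triangular form:
[ 5  -2   5  -5 ]
[ 0   2  -3  -1 ]
[ 0   0  -1   0 ]
[ 0   0   0  -1 ]
det(A) = (-1)^0 * (5) * (2) * (-1) * (-1) = 10  (0 row swaps -> sign +1)

det(A) = 10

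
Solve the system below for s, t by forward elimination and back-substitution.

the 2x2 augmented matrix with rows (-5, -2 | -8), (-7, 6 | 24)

(0, 4)

Forward elimination on [A|b]:
R2 <- R2 - (7/5)*R1:  [     0   44/5  176/5 ]
Row echelon form:
[ -5    -2  |     -8 ]
[  0  44/5  |  176/5 ]
Back-substitution:
t = (176/5) / (44/5) = 4
s = (-8 - (-2)*(4)) / -5 = 0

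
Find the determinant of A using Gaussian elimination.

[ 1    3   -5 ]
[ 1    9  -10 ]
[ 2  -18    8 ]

Forward elimination:
R2 <- R2 - (1)*R1:  [  0   6  -5 ]
R3 <- R3 - (2)*R1:  [   0  -24   18 ]
R3 <- R3 - (-4)*R2:  [  0   0  -2 ]
Upper-triangular form:
[ 1  3  -5 ]
[ 0  6  -5 ]
[ 0  0  -2 ]
det(A) = (-1)^0 * (1) * (6) * (-2) = -12  (0 row swaps -> sign +1)

det(A) = -12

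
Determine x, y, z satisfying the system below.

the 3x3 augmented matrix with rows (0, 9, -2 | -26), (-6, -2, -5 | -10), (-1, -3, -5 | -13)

(-1, -2, 4)

Forward elimination on [A|b]:
R1 <-> R2   (pivot in column 1 was zero)
[ -6  -2  -5  -10 ]
[  0   9  -2  -26 ]
[ -1  -3  -5  -13 ]
R3 <- R3 - (1/6)*R1:  [     0   -8/3  -25/6  -34/3 ]
R3 <- R3 - (-8/27)*R2:  [       0        0  -257/54  -514/27 ]
Row echelon form:
[ -6  -2       -5  |      -10 ]
[  0   9       -2  |      -26 ]
[  0   0  -257/54  |  -514/27 ]
Back-substitution:
z = (-514/27) / (-257/54) = 4
y = (-26 - (-2)*(4)) / 9 = -2
x = (-10 - (-2)*(-2) - (-5)*(4)) / -6 = -1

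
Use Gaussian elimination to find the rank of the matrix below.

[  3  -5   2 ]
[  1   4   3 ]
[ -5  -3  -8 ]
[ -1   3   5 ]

rank(A) = 3

Row reduction:
R2 <- R2 - (1/3)*R1:  [    0  17/3   7/3 ]
R3 <- R3 - (-5/3)*R1:  [     0  -34/3  -14/3 ]
R4 <- R4 - (-1/3)*R1:  [    0   4/3  17/3 ]
R3 <- R3 - (-2)*R2:  [ 0  0  0 ]
R4 <- R4 - (4/17)*R2:  [     0      0  87/17 ]
R3 <-> R4   (pivot in column 3 was zero)
[ 3    -5      2 ]
[ 0  17/3    7/3 ]
[ 0     0  87/17 ]
[ 0     0      0 ]
Row echelon form:
[ 3    -5      2 ]
[ 0  17/3    7/3 ]
[ 0     0  87/17 ]
[ 0     0      0 ]
Nonzero rows / pivot columns: 3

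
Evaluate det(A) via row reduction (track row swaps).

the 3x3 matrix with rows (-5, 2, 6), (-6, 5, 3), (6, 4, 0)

Forward elimination:
R2 <- R2 - (6/5)*R1:  [     0   13/5  -21/5 ]
R3 <- R3 - (-6/5)*R1:  [    0  32/5  36/5 ]
R3 <- R3 - (32/13)*R2:  [      0       0  228/13 ]
Upper-triangular form:
[ -5     2       6 ]
[  0  13/5   -21/5 ]
[  0     0  228/13 ]
det(A) = (-1)^0 * (-5) * (13/5) * (228/13) = -228  (0 row swaps -> sign +1)

det(A) = -228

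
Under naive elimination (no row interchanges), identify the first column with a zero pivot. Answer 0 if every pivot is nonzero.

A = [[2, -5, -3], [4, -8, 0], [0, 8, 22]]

Naive forward elimination:
R2 <- R2 - (2)*R1:  [ 0  2  6 ]
R3 <- R3 - (4)*R2:  [  0   0  -2 ]
All pivots nonzero; naive elimination completes without hitting a zero pivot.

first zero-pivot column = 0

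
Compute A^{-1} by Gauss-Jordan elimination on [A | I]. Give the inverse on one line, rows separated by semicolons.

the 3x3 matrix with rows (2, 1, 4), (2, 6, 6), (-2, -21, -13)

Gauss-Jordan on [A | I]:
R1 <- (1/2)*R1:  [   1  1/2    2  |  1/2    0    0 ]
R2 <- R2 - (2)*R1:  [  0   5   2  |  -1   1   0 ]
R3 <- R3 - (-2)*R1:  [   0  -20   -9  |    1    0    1 ]
R2 <- (1/5)*R2:  [    0     1   2/5  |  -1/5   1/5     0 ]
R1 <- R1 - (1/2)*R2:  [     1      0    9/5  |    3/5  -1/10      0 ]
R3 <- R3 - (-20)*R2:  [  0   0  -1  |  -3   4   1 ]
R3 <- (1/-1)*R3:  [  0   0   1  |   3  -4  -1 ]
R1 <- R1 - (9/5)*R3:  [     1      0      0  |  -24/5  71/10    9/5 ]
R2 <- R2 - (2/5)*R3:  [    0     1     0  |  -7/5   9/5   2/5 ]
Right block of [I | A^{-1}] is the inverse:
[ -24/5  71/10  9/5 ]
[  -7/5    9/5  2/5 ]
[     3     -4   -1 ]

inverse = [-24/5 71/10 9/5; -7/5 9/5 2/5; 3 -4 -1]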